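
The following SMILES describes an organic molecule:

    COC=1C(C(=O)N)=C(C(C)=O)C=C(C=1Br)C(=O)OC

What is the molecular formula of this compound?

C12H12BrNO5

Walk through each heavy atom and fill implicit hydrogens from standard valence (C 4, N 3, O 2, S 2, halogen 1):
  atom 1: C, bond orders sum to 1 (valence 4) → 3 H
  atom 2: O, bond orders sum to 2 (valence 2) → 0 H
  atom 3: C, bond orders sum to 4 (valence 4) → 0 H
  atom 4: C, bond orders sum to 4 (valence 4) → 0 H
  atom 5: C, bond orders sum to 4 (valence 4) → 0 H
  atom 6: O, bond orders sum to 2 (valence 2) → 0 H
  atom 7: N, bond orders sum to 1 (valence 3) → 2 H
  atom 8: C, bond orders sum to 4 (valence 4) → 0 H
  atom 9: C, bond orders sum to 4 (valence 4) → 0 H
  atom 10: C, bond orders sum to 1 (valence 4) → 3 H
  atom 11: O, bond orders sum to 2 (valence 2) → 0 H
  atom 12: C, bond orders sum to 3 (valence 4) → 1 H
  atom 13: C, bond orders sum to 4 (valence 4) → 0 H
  atom 14: C, bond orders sum to 4 (valence 4) → 0 H
  atom 15: Br (halogen, monovalent) → 0 H
  atom 16: C, bond orders sum to 4 (valence 4) → 0 H
  atom 17: O, bond orders sum to 2 (valence 2) → 0 H
  atom 18: O, bond orders sum to 2 (valence 2) → 0 H
  atom 19: C, bond orders sum to 1 (valence 4) → 3 H
Totals → C:12, H:12, Br:1, N:1, O:5.
In Hill order: C12H12BrNO5.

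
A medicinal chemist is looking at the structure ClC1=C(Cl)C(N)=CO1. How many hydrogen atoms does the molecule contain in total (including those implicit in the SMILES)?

Walk through each heavy atom and fill implicit hydrogens from standard valence (C 4, N 3, O 2, S 2, halogen 1):
  atom 1: Cl (halogen, monovalent) → 0 H
  atom 2: C, bond orders sum to 4 (valence 4) → 0 H
  atom 3: C, bond orders sum to 4 (valence 4) → 0 H
  atom 4: Cl (halogen, monovalent) → 0 H
  atom 5: C, bond orders sum to 4 (valence 4) → 0 H
  atom 6: N, bond orders sum to 1 (valence 3) → 2 H
  atom 7: C, bond orders sum to 3 (valence 4) → 1 H
  atom 8: O, bond orders sum to 2 (valence 2) → 0 H
Total hydrogens: 3.

3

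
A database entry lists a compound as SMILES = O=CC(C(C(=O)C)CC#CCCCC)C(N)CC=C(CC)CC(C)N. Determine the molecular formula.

C21H36N2O2

Walk through each heavy atom and fill implicit hydrogens from standard valence (C 4, N 3, O 2, S 2, halogen 1):
  atom 1: O, bond orders sum to 2 (valence 2) → 0 H
  atom 2: C, bond orders sum to 3 (valence 4) → 1 H
  atom 3: C, bond orders sum to 3 (valence 4) → 1 H
  atom 4: C, bond orders sum to 3 (valence 4) → 1 H
  atom 5: C, bond orders sum to 4 (valence 4) → 0 H
  atom 6: O, bond orders sum to 2 (valence 2) → 0 H
  atom 7: C, bond orders sum to 1 (valence 4) → 3 H
  atom 8: C, bond orders sum to 2 (valence 4) → 2 H
  atom 9: C, bond orders sum to 4 (valence 4) → 0 H
  atom 10: C, bond orders sum to 4 (valence 4) → 0 H
  atom 11: C, bond orders sum to 2 (valence 4) → 2 H
  atom 12: C, bond orders sum to 2 (valence 4) → 2 H
  atom 13: C, bond orders sum to 2 (valence 4) → 2 H
  atom 14: C, bond orders sum to 1 (valence 4) → 3 H
  atom 15: C, bond orders sum to 3 (valence 4) → 1 H
  atom 16: N, bond orders sum to 1 (valence 3) → 2 H
  atom 17: C, bond orders sum to 2 (valence 4) → 2 H
  atom 18: C, bond orders sum to 3 (valence 4) → 1 H
  atom 19: C, bond orders sum to 4 (valence 4) → 0 H
  atom 20: C, bond orders sum to 2 (valence 4) → 2 H
  atom 21: C, bond orders sum to 1 (valence 4) → 3 H
  atom 22: C, bond orders sum to 2 (valence 4) → 2 H
  atom 23: C, bond orders sum to 3 (valence 4) → 1 H
  atom 24: C, bond orders sum to 1 (valence 4) → 3 H
  atom 25: N, bond orders sum to 1 (valence 3) → 2 H
Totals → C:21, H:36, N:2, O:2.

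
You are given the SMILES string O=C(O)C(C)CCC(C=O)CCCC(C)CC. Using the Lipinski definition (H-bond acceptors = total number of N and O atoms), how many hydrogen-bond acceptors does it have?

N atoms: 0; O atoms: 3.
Lipinski HBA = 0 + 3 = 3.

3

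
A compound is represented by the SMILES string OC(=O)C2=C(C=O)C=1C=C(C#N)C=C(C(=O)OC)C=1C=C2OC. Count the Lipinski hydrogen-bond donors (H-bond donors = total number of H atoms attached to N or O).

Donors: find every N or O and count the H atoms it carries.
  atom 1 (O): bond orders sum to 1 → 1 H
  atom 3 (O): bond orders sum to 2 → 0 H
  atom 7 (O): bond orders sum to 2 → 0 H
  atom 12 (N): bond orders sum to 3 → 0 H
  atom 16 (O): bond orders sum to 2 → 0 H
  atom 17 (O): bond orders sum to 2 → 0 H
  atom 22 (O): bond orders sum to 2 → 0 H
Lipinski HBD = 1.

1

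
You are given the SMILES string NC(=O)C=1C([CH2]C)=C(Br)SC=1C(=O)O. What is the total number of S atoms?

1

Scan the SMILES for S atoms (remember two-letter symbols like Cl and Br are single atoms).
Sulfur count: 1.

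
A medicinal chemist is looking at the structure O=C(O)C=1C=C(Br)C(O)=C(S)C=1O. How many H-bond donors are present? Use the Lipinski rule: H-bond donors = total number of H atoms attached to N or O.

3

Donors: find every N or O and count the H atoms it carries.
  atom 1 (O): bond orders sum to 2 → 0 H
  atom 3 (O): bond orders sum to 1 → 1 H
  atom 9 (O): bond orders sum to 1 → 1 H
  atom 13 (O): bond orders sum to 1 → 1 H
Lipinski HBD = 3.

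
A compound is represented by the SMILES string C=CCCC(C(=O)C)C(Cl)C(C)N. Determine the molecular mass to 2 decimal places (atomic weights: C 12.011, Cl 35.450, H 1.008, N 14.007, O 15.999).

First, the molecular formula is C10H18ClNO (counting implicit H from valence).
  C: 10 × 12.011 = 120.110
  Cl: 1 × 35.450 = 35.450
  H: 18 × 1.008 = 18.144
  N: 1 × 14.007 = 14.007
  O: 1 × 15.999 = 15.999
Sum: 10×12.011 + 1×35.450 + 18×1.008 + 1×14.007 + 1×15.999 = 203.710 → 203.71 g/mol.

203.71 g/mol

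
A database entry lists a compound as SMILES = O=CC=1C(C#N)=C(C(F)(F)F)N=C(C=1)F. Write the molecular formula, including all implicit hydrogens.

C8H2F4N2O

Walk through each heavy atom and fill implicit hydrogens from standard valence (C 4, N 3, O 2, S 2, halogen 1):
  atom 1: O, bond orders sum to 2 (valence 2) → 0 H
  atom 2: C, bond orders sum to 3 (valence 4) → 1 H
  atom 3: C, bond orders sum to 4 (valence 4) → 0 H
  atom 4: C, bond orders sum to 4 (valence 4) → 0 H
  atom 5: C, bond orders sum to 4 (valence 4) → 0 H
  atom 6: N, bond orders sum to 3 (valence 3) → 0 H
  atom 7: C, bond orders sum to 4 (valence 4) → 0 H
  atom 8: C, bond orders sum to 4 (valence 4) → 0 H
  atom 9: F (halogen, monovalent) → 0 H
  atom 10: F (halogen, monovalent) → 0 H
  atom 11: F (halogen, monovalent) → 0 H
  atom 12: N, bond orders sum to 3 (valence 3) → 0 H
  atom 13: C, bond orders sum to 4 (valence 4) → 0 H
  atom 14: C, bond orders sum to 3 (valence 4) → 1 H
  atom 15: F (halogen, monovalent) → 0 H
Totals → C:8, H:2, F:4, N:2, O:1.
In Hill order: C8H2F4N2O.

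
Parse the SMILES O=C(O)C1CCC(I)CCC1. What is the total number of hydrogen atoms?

Walk through each heavy atom and fill implicit hydrogens from standard valence (C 4, N 3, O 2, S 2, halogen 1):
  atom 1: O, bond orders sum to 2 (valence 2) → 0 H
  atom 2: C, bond orders sum to 4 (valence 4) → 0 H
  atom 3: O, bond orders sum to 1 (valence 2) → 1 H
  atom 4: C, bond orders sum to 3 (valence 4) → 1 H
  atom 5: C, bond orders sum to 2 (valence 4) → 2 H
  atom 6: C, bond orders sum to 2 (valence 4) → 2 H
  atom 7: C, bond orders sum to 3 (valence 4) → 1 H
  atom 8: I (halogen, monovalent) → 0 H
  atom 9: C, bond orders sum to 2 (valence 4) → 2 H
  atom 10: C, bond orders sum to 2 (valence 4) → 2 H
  atom 11: C, bond orders sum to 2 (valence 4) → 2 H
Total hydrogens: 13.

13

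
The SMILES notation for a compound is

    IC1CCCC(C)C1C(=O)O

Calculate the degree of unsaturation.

Molecular formula: C8H13IO2.
DoU = (2C + 2 + N − H − X) / 2, where X is the halogen count and O/S are ignored.
    = (2·8 + 2 + 0 − 13 − 1) / 2 = 4 / 2 = 2.

2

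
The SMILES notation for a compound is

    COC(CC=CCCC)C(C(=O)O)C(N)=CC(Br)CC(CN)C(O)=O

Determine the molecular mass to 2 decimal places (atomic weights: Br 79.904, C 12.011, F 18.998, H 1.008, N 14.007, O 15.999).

First, the molecular formula is C17H29BrN2O5 (counting implicit H from valence).
  Br: 1 × 79.904 = 79.904
  C: 17 × 12.011 = 204.187
  H: 29 × 1.008 = 29.232
  N: 2 × 14.007 = 28.014
  O: 5 × 15.999 = 79.995
Sum: 1×79.904 + 17×12.011 + 29×1.008 + 2×14.007 + 5×15.999 = 421.332 → 421.33 g/mol.

421.33 g/mol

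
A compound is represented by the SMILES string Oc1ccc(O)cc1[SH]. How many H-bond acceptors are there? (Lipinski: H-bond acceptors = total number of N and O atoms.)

2

N atoms: 0; O atoms: 2.
Lipinski HBA = 0 + 2 = 2.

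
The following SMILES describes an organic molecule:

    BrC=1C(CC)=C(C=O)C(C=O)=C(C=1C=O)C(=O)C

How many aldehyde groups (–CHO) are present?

The aldehyde motif appears at heavy-atom positions 7, 10, 14 in the SMILES.
Other groups present: 1 ketone.
Aldehyde count: 3.

3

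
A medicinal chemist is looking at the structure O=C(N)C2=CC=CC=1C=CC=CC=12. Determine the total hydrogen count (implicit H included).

Walk through each heavy atom and fill implicit hydrogens from standard valence (C 4, N 3, O 2, S 2, halogen 1):
  atom 1: O, bond orders sum to 2 (valence 2) → 0 H
  atom 2: C, bond orders sum to 4 (valence 4) → 0 H
  atom 3: N, bond orders sum to 1 (valence 3) → 2 H
  atom 4: C, bond orders sum to 4 (valence 4) → 0 H
  atom 5: C, bond orders sum to 3 (valence 4) → 1 H
  atom 6: C, bond orders sum to 3 (valence 4) → 1 H
  atom 7: C, bond orders sum to 3 (valence 4) → 1 H
  atom 8: C, bond orders sum to 4 (valence 4) → 0 H
  atom 9: C, bond orders sum to 3 (valence 4) → 1 H
  atom 10: C, bond orders sum to 3 (valence 4) → 1 H
  atom 11: C, bond orders sum to 3 (valence 4) → 1 H
  atom 12: C, bond orders sum to 3 (valence 4) → 1 H
  atom 13: C, bond orders sum to 4 (valence 4) → 0 H
Total hydrogens: 9.

9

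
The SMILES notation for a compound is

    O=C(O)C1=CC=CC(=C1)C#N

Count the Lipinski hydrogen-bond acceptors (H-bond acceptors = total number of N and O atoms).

N atoms: 1; O atoms: 2.
Lipinski HBA = 1 + 2 = 3.

3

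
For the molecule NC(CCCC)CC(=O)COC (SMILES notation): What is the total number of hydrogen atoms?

19

Walk through each heavy atom and fill implicit hydrogens from standard valence (C 4, N 3, O 2, S 2, halogen 1):
  atom 1: N, bond orders sum to 1 (valence 3) → 2 H
  atom 2: C, bond orders sum to 3 (valence 4) → 1 H
  atom 3: C, bond orders sum to 2 (valence 4) → 2 H
  atom 4: C, bond orders sum to 2 (valence 4) → 2 H
  atom 5: C, bond orders sum to 2 (valence 4) → 2 H
  atom 6: C, bond orders sum to 1 (valence 4) → 3 H
  atom 7: C, bond orders sum to 2 (valence 4) → 2 H
  atom 8: C, bond orders sum to 4 (valence 4) → 0 H
  atom 9: O, bond orders sum to 2 (valence 2) → 0 H
  atom 10: C, bond orders sum to 2 (valence 4) → 2 H
  atom 11: O, bond orders sum to 2 (valence 2) → 0 H
  atom 12: C, bond orders sum to 1 (valence 4) → 3 H
Total hydrogens: 19.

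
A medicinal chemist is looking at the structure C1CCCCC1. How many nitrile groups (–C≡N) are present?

Scan the SMILES for the nitrile motif — none present.

0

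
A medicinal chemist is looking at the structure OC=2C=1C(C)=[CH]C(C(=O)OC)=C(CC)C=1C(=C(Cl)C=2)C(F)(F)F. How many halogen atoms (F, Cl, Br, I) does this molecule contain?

4

Halogen atoms appear at heavy-atom positions 18, 21, 22, 23 (1×Cl, 3×F).
Other groups present: 1 ester, 1 hydroxyl.
Halogen count: 4.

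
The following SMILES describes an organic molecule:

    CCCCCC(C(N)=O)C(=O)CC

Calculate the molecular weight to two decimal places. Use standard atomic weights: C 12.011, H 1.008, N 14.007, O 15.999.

185.27 g/mol

First, the molecular formula is C10H19NO2 (counting implicit H from valence).
  C: 10 × 12.011 = 120.110
  H: 19 × 1.008 = 19.152
  N: 1 × 14.007 = 14.007
  O: 2 × 15.999 = 31.998
Sum: 10×12.011 + 19×1.008 + 1×14.007 + 2×15.999 = 185.267 → 185.27 g/mol.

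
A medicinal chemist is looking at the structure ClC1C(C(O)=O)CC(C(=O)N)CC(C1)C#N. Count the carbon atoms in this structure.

Count every carbon token in the SMILES (each C, including those in ring-closure positions and inside branches).
Carbon count: 10.

10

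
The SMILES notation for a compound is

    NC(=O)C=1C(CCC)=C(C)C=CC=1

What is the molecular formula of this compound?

C11H15NO

Walk through each heavy atom and fill implicit hydrogens from standard valence (C 4, N 3, O 2, S 2, halogen 1):
  atom 1: N, bond orders sum to 1 (valence 3) → 2 H
  atom 2: C, bond orders sum to 4 (valence 4) → 0 H
  atom 3: O, bond orders sum to 2 (valence 2) → 0 H
  atom 4: C, bond orders sum to 4 (valence 4) → 0 H
  atom 5: C, bond orders sum to 4 (valence 4) → 0 H
  atom 6: C, bond orders sum to 2 (valence 4) → 2 H
  atom 7: C, bond orders sum to 2 (valence 4) → 2 H
  atom 8: C, bond orders sum to 1 (valence 4) → 3 H
  atom 9: C, bond orders sum to 4 (valence 4) → 0 H
  atom 10: C, bond orders sum to 1 (valence 4) → 3 H
  atom 11: C, bond orders sum to 3 (valence 4) → 1 H
  atom 12: C, bond orders sum to 3 (valence 4) → 1 H
  atom 13: C, bond orders sum to 3 (valence 4) → 1 H
Totals → C:11, H:15, N:1, O:1.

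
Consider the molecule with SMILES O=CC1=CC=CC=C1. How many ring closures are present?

In SMILES, each pair of matching ring-closure digits denotes one ring-closing bond; the number of such bonds equals the number of independent rings.
Ring-closure bonds here: 1.

1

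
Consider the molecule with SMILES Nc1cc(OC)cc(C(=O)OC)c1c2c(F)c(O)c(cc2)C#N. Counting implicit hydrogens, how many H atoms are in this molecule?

13

Walk through each heavy atom and fill implicit hydrogens from standard valence (C 4, N 3, O 2, S 2, halogen 1); for lowercase aromatic atoms, an aromatic c carries 1 H when it has two neighbours and 0 H with three, and aromatic n carries 0 H:
  atom 1: N, bond orders sum to 1 (valence 3) → 2 H
  atom 2: aromatic c, 3 neighbours → 0 H
  atom 3: aromatic c, 2 neighbours → 1 H
  atom 4: aromatic c, 3 neighbours → 0 H
  atom 5: O, bond orders sum to 2 (valence 2) → 0 H
  atom 6: C, bond orders sum to 1 (valence 4) → 3 H
  atom 7: aromatic c, 2 neighbours → 1 H
  atom 8: aromatic c, 3 neighbours → 0 H
  atom 9: C, bond orders sum to 4 (valence 4) → 0 H
  atom 10: O, bond orders sum to 2 (valence 2) → 0 H
  atom 11: O, bond orders sum to 2 (valence 2) → 0 H
  atom 12: C, bond orders sum to 1 (valence 4) → 3 H
  atom 13: aromatic c, 3 neighbours → 0 H
  atom 14: aromatic c, 3 neighbours → 0 H
  atom 15: aromatic c, 3 neighbours → 0 H
  atom 16: F (halogen, monovalent) → 0 H
  atom 17: aromatic c, 3 neighbours → 0 H
  atom 18: O, bond orders sum to 1 (valence 2) → 1 H
  atom 19: aromatic c, 3 neighbours → 0 H
  atom 20: aromatic c, 2 neighbours → 1 H
  atom 21: aromatic c, 2 neighbours → 1 H
  atom 22: C, bond orders sum to 4 (valence 4) → 0 H
  atom 23: N, bond orders sum to 3 (valence 3) → 0 H
Total hydrogens: 13.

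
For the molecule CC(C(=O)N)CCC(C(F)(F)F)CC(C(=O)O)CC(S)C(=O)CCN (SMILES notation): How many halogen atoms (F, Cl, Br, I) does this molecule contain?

Halogen atoms appear at heavy-atom positions 10, 11, 12 (3×F).
Other groups present: 1 amide, 1 carboxylic acid, 1 ketone, 1 primary amine, 1 thiol.
Halogen count: 3.

3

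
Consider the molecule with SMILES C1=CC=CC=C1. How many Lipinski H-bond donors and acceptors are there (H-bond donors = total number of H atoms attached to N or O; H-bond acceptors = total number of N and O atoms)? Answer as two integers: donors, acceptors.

0, 0

Donors: find every N or O and count the H atoms it carries.
  (no N or O atoms present)
Lipinski HBD = 0.
Acceptors: N atoms = 0, O atoms = 0 → HBA = 0.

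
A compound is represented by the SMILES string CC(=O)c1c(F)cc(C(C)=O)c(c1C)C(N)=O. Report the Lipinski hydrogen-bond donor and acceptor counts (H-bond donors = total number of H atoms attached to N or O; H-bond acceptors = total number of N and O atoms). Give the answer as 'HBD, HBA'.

Donors: find every N or O and count the H atoms it carries.
  atom 3 (O): bond orders sum to 2 → 0 H
  atom 11 (O): bond orders sum to 2 → 0 H
  atom 16 (N): bond orders sum to 1 → 2 H
  atom 17 (O): bond orders sum to 2 → 0 H
Lipinski HBD = 2.
Acceptors: N atoms = 1, O atoms = 3 → HBA = 4.

2, 4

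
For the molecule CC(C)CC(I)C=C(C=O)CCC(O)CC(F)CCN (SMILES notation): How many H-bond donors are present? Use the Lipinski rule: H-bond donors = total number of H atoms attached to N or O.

Donors: find every N or O and count the H atoms it carries.
  atom 10 (O): bond orders sum to 2 → 0 H
  atom 14 (O): bond orders sum to 1 → 1 H
  atom 20 (N): bond orders sum to 1 → 2 H
Lipinski HBD = 3.

3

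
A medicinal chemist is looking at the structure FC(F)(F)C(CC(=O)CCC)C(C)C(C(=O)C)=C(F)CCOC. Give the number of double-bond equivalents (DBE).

Molecular formula: C16H24F4O3.
DoU = (2C + 2 + N − H − X) / 2, where X is the halogen count and O/S are ignored.
    = (2·16 + 2 + 0 − 24 − 4) / 2 = 6 / 2 = 3.

3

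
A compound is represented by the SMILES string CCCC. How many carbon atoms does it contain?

Count every carbon token in the SMILES (each C, including those in ring-closure positions and inside branches).
Carbon count: 4.

4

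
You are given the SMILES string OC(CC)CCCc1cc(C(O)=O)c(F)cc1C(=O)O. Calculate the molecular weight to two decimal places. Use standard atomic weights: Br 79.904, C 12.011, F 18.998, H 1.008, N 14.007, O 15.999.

First, the molecular formula is C14H17FO5 (counting implicit H from valence).
  C: 14 × 12.011 = 168.154
  F: 1 × 18.998 = 18.998
  H: 17 × 1.008 = 17.136
  O: 5 × 15.999 = 79.995
Sum: 14×12.011 + 1×18.998 + 17×1.008 + 5×15.999 = 284.283 → 284.28 g/mol.

284.28 g/mol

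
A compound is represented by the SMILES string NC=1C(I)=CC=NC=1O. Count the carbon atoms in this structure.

Count every carbon token in the SMILES (each C, including those in ring-closure positions and inside branches).
Carbon count: 5.

5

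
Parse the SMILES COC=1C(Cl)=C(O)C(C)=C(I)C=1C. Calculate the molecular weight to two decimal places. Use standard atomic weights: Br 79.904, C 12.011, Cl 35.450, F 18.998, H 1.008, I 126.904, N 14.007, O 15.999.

312.53 g/mol

First, the molecular formula is C9H10ClIO2 (counting implicit H from valence).
  C: 9 × 12.011 = 108.099
  Cl: 1 × 35.450 = 35.450
  H: 10 × 1.008 = 10.080
  I: 1 × 126.904 = 126.904
  O: 2 × 15.999 = 31.998
Sum: 9×12.011 + 1×35.450 + 10×1.008 + 1×126.904 + 2×15.999 = 312.531 → 312.53 g/mol.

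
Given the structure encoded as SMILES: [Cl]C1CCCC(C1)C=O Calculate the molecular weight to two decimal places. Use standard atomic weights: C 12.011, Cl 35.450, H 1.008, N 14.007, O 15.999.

First, the molecular formula is C7H11ClO (counting implicit H from valence).
  C: 7 × 12.011 = 84.077
  Cl: 1 × 35.450 = 35.450
  H: 11 × 1.008 = 11.088
  O: 1 × 15.999 = 15.999
Sum: 7×12.011 + 1×35.450 + 11×1.008 + 1×15.999 = 146.614 → 146.61 g/mol.

146.61 g/mol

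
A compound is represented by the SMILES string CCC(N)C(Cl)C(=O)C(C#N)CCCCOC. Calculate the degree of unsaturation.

3

Degree of unsaturation = (number of rings) + (number of π bonds).
Ring closures in the SMILES: 0.
π bonds: 1 double bond (each 1 DoU), 1 triple bond (each 2 DoU) → 3 DoU from unsaturation.
Total DoU = 0 + 3 = 3.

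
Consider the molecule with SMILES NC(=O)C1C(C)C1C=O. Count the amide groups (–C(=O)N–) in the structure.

1

The amide motif appears at heavy-atom position 2 in the SMILES.
Other groups present: 1 aldehyde.
Amide count: 1.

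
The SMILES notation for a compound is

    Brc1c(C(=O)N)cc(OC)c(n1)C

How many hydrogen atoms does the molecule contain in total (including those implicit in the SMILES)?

9

Walk through each heavy atom and fill implicit hydrogens from standard valence (C 4, N 3, O 2, S 2, halogen 1); for lowercase aromatic atoms, an aromatic c carries 1 H when it has two neighbours and 0 H with three, and aromatic n carries 0 H:
  atom 1: Br (halogen, monovalent) → 0 H
  atom 2: aromatic c, 3 neighbours → 0 H
  atom 3: aromatic c, 3 neighbours → 0 H
  atom 4: C, bond orders sum to 4 (valence 4) → 0 H
  atom 5: O, bond orders sum to 2 (valence 2) → 0 H
  atom 6: N, bond orders sum to 1 (valence 3) → 2 H
  atom 7: aromatic c, 2 neighbours → 1 H
  atom 8: aromatic c, 3 neighbours → 0 H
  atom 9: O, bond orders sum to 2 (valence 2) → 0 H
  atom 10: C, bond orders sum to 1 (valence 4) → 3 H
  atom 11: aromatic c, 3 neighbours → 0 H
  atom 12: aromatic n, 2 neighbours → 0 H
  atom 13: C, bond orders sum to 1 (valence 4) → 3 H
Total hydrogens: 9.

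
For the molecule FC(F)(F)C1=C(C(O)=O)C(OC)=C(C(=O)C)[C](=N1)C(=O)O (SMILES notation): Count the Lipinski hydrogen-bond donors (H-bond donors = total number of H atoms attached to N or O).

Donors: find every N or O and count the H atoms it carries.
  atom 8 (O): bond orders sum to 1 → 1 H
  atom 9 (O): bond orders sum to 2 → 0 H
  atom 11 (O): bond orders sum to 2 → 0 H
  atom 15 (O): bond orders sum to 2 → 0 H
  atom 18 (N): bond orders sum to 3 → 0 H
  atom 20 (O): bond orders sum to 2 → 0 H
  atom 21 (O): bond orders sum to 1 → 1 H
Lipinski HBD = 2.

2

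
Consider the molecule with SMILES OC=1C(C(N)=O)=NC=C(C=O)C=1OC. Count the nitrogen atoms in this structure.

2

Scan the SMILES for N atoms (remember two-letter symbols like Cl and Br are single atoms).
Nitrogen count: 2.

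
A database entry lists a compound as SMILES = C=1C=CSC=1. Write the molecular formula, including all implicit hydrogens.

Walk through each heavy atom and fill implicit hydrogens from standard valence (C 4, N 3, O 2, S 2, halogen 1):
  atom 1: C, bond orders sum to 3 (valence 4) → 1 H
  atom 2: C, bond orders sum to 3 (valence 4) → 1 H
  atom 3: C, bond orders sum to 3 (valence 4) → 1 H
  atom 4: S, bond orders sum to 2 (valence 2) → 0 H
  atom 5: C, bond orders sum to 3 (valence 4) → 1 H
Totals → C:4, H:4, S:1.

C4H4S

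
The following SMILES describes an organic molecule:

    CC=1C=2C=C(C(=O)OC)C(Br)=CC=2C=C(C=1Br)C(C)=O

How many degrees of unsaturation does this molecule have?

9

Degree of unsaturation = (number of rings) + (number of π bonds).
Ring closures in the SMILES: 2.
π bonds: 7 double bonds (each 1 DoU) → 7 DoU from unsaturation.
Total DoU = 2 + 7 = 9.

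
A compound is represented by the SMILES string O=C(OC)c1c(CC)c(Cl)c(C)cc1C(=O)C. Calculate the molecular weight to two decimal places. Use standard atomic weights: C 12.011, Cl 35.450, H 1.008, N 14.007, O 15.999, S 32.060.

254.71 g/mol

First, the molecular formula is C13H15ClO3 (counting implicit H from valence).
  C: 13 × 12.011 = 156.143
  Cl: 1 × 35.450 = 35.450
  H: 15 × 1.008 = 15.120
  O: 3 × 15.999 = 47.997
Sum: 13×12.011 + 1×35.450 + 15×1.008 + 3×15.999 = 254.710 → 254.71 g/mol.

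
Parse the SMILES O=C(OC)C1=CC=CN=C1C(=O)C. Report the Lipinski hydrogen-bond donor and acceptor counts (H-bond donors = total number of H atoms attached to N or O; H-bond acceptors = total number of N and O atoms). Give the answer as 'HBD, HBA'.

0, 4

Donors: find every N or O and count the H atoms it carries.
  atom 1 (O): bond orders sum to 2 → 0 H
  atom 3 (O): bond orders sum to 2 → 0 H
  atom 9 (N): bond orders sum to 3 → 0 H
  atom 12 (O): bond orders sum to 2 → 0 H
Lipinski HBD = 0.
Acceptors: N atoms = 1, O atoms = 3 → HBA = 4.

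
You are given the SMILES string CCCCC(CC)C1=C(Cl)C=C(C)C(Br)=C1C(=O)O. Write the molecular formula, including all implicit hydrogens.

C15H20BrClO2

Walk through each heavy atom and fill implicit hydrogens from standard valence (C 4, N 3, O 2, S 2, halogen 1):
  atom 1: C, bond orders sum to 1 (valence 4) → 3 H
  atom 2: C, bond orders sum to 2 (valence 4) → 2 H
  atom 3: C, bond orders sum to 2 (valence 4) → 2 H
  atom 4: C, bond orders sum to 2 (valence 4) → 2 H
  atom 5: C, bond orders sum to 3 (valence 4) → 1 H
  atom 6: C, bond orders sum to 2 (valence 4) → 2 H
  atom 7: C, bond orders sum to 1 (valence 4) → 3 H
  atom 8: C, bond orders sum to 4 (valence 4) → 0 H
  atom 9: C, bond orders sum to 4 (valence 4) → 0 H
  atom 10: Cl (halogen, monovalent) → 0 H
  atom 11: C, bond orders sum to 3 (valence 4) → 1 H
  atom 12: C, bond orders sum to 4 (valence 4) → 0 H
  atom 13: C, bond orders sum to 1 (valence 4) → 3 H
  atom 14: C, bond orders sum to 4 (valence 4) → 0 H
  atom 15: Br (halogen, monovalent) → 0 H
  atom 16: C, bond orders sum to 4 (valence 4) → 0 H
  atom 17: C, bond orders sum to 4 (valence 4) → 0 H
  atom 18: O, bond orders sum to 2 (valence 2) → 0 H
  atom 19: O, bond orders sum to 1 (valence 2) → 1 H
Totals → C:15, H:20, Br:1, Cl:1, O:2.
In Hill order: C15H20BrClO2.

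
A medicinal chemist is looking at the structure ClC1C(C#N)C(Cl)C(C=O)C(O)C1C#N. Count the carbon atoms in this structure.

Count every carbon token in the SMILES (each C, including those in ring-closure positions and inside branches).
Carbon count: 9.

9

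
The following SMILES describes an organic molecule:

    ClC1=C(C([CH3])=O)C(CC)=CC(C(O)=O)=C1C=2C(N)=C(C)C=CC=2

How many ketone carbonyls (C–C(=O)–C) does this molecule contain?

The ketone motif appears at heavy-atom position 4 in the SMILES.
Other groups present: 1 carboxylic acid, 1 primary amine.
Ketone count: 1.

1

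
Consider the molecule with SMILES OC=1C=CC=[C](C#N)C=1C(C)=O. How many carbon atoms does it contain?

9

Count every carbon token in the SMILES (each C, including those in ring-closure positions and inside branches).
Carbon count: 9.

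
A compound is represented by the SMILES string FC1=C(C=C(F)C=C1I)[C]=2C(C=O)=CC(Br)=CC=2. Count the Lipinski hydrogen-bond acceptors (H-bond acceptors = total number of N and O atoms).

1

N atoms: 0; O atoms: 1.
Lipinski HBA = 0 + 1 = 1.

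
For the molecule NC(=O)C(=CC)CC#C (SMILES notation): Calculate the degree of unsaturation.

4

Degree of unsaturation = (number of rings) + (number of π bonds).
Ring closures in the SMILES: 0.
π bonds: 2 double bonds (each 1 DoU), 1 triple bond (each 2 DoU) → 4 DoU from unsaturation.
Total DoU = 0 + 4 = 4.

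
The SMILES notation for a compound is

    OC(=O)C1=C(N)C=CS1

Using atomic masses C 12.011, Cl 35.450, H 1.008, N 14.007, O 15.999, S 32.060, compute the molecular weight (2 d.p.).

First, the molecular formula is C5H5NO2S (counting implicit H from valence).
  C: 5 × 12.011 = 60.055
  H: 5 × 1.008 = 5.040
  N: 1 × 14.007 = 14.007
  O: 2 × 15.999 = 31.998
  S: 1 × 32.060 = 32.060
Sum: 5×12.011 + 5×1.008 + 1×14.007 + 2×15.999 + 1×32.060 = 143.160 → 143.16 g/mol.

143.16 g/mol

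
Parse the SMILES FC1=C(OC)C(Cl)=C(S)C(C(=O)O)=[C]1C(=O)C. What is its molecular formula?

C10H8ClFO4S

Walk through each heavy atom and fill implicit hydrogens from standard valence (C 4, N 3, O 2, S 2, halogen 1):
  atom 1: F (halogen, monovalent) → 0 H
  atom 2: C, bond orders sum to 4 (valence 4) → 0 H
  atom 3: C, bond orders sum to 4 (valence 4) → 0 H
  atom 4: O, bond orders sum to 2 (valence 2) → 0 H
  atom 5: C, bond orders sum to 1 (valence 4) → 3 H
  atom 6: C, bond orders sum to 4 (valence 4) → 0 H
  atom 7: Cl (halogen, monovalent) → 0 H
  atom 8: C, bond orders sum to 4 (valence 4) → 0 H
  atom 9: S, bond orders sum to 1 (valence 2) → 1 H
  atom 10: C, bond orders sum to 4 (valence 4) → 0 H
  atom 11: C, bond orders sum to 4 (valence 4) → 0 H
  atom 12: O, bond orders sum to 2 (valence 2) → 0 H
  atom 13: O, bond orders sum to 1 (valence 2) → 1 H
  atom 14: C with explicit H count 0
  atom 15: C, bond orders sum to 4 (valence 4) → 0 H
  atom 16: O, bond orders sum to 2 (valence 2) → 0 H
  atom 17: C, bond orders sum to 1 (valence 4) → 3 H
Totals → C:10, H:8, Cl:1, F:1, O:4, S:1.
In Hill order: C10H8ClFO4S.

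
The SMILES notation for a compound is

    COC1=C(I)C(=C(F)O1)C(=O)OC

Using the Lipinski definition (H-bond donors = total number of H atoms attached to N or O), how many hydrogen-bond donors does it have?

0

Donors: find every N or O and count the H atoms it carries.
  atom 2 (O): bond orders sum to 2 → 0 H
  atom 9 (O): bond orders sum to 2 → 0 H
  atom 11 (O): bond orders sum to 2 → 0 H
  atom 12 (O): bond orders sum to 2 → 0 H
Lipinski HBD = 0.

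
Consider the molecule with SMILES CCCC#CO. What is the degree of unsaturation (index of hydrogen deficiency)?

2

Degree of unsaturation = (number of rings) + (number of π bonds).
Ring closures in the SMILES: 0.
π bonds: 1 triple bond (each 2 DoU) → 2 DoU from unsaturation.
Total DoU = 0 + 2 = 2.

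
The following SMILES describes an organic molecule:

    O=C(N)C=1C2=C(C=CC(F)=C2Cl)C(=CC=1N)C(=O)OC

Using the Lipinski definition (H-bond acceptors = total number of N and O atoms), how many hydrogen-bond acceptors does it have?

N atoms: 2; O atoms: 3.
Lipinski HBA = 2 + 3 = 5.

5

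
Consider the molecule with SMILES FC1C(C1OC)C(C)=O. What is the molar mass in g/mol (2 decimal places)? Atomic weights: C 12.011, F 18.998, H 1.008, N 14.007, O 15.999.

First, the molecular formula is C6H9FO2 (counting implicit H from valence).
  C: 6 × 12.011 = 72.066
  F: 1 × 18.998 = 18.998
  H: 9 × 1.008 = 9.072
  O: 2 × 15.999 = 31.998
Sum: 6×12.011 + 1×18.998 + 9×1.008 + 2×15.999 = 132.134 → 132.13 g/mol.

132.13 g/mol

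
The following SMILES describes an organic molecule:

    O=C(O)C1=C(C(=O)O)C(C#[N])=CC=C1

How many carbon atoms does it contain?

Count every carbon token in the SMILES (each C, including those in ring-closure positions and inside branches).
Carbon count: 9.

9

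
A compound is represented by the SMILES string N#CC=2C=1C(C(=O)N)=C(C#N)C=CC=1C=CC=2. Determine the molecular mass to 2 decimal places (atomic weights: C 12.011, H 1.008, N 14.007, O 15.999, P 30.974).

221.22 g/mol

First, the molecular formula is C13H7N3O (counting implicit H from valence).
  C: 13 × 12.011 = 156.143
  H: 7 × 1.008 = 7.056
  N: 3 × 14.007 = 42.021
  O: 1 × 15.999 = 15.999
Sum: 13×12.011 + 7×1.008 + 3×14.007 + 1×15.999 = 221.219 → 221.22 g/mol.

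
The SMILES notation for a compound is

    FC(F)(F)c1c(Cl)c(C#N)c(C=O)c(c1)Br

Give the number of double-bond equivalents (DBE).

7

Molecular formula: C9H2BrClF3NO.
DoU = (2C + 2 + N − H − X) / 2, where X is the halogen count and O/S are ignored.
    = (2·9 + 2 + 1 − 2 − 5) / 2 = 14 / 2 = 7.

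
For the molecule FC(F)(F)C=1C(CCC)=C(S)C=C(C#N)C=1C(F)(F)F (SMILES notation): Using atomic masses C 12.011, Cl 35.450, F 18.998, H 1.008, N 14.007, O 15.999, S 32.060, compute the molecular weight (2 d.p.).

First, the molecular formula is C12H9F6NS (counting implicit H from valence).
  C: 12 × 12.011 = 144.132
  F: 6 × 18.998 = 113.988
  H: 9 × 1.008 = 9.072
  N: 1 × 14.007 = 14.007
  S: 1 × 32.060 = 32.060
Sum: 12×12.011 + 6×18.998 + 9×1.008 + 1×14.007 + 1×32.060 = 313.259 → 313.26 g/mol.

313.26 g/mol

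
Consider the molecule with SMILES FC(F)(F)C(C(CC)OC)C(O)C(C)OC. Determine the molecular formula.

C10H19F3O3

Walk through each heavy atom and fill implicit hydrogens from standard valence (C 4, N 3, O 2, S 2, halogen 1):
  atom 1: F (halogen, monovalent) → 0 H
  atom 2: C, bond orders sum to 4 (valence 4) → 0 H
  atom 3: F (halogen, monovalent) → 0 H
  atom 4: F (halogen, monovalent) → 0 H
  atom 5: C, bond orders sum to 3 (valence 4) → 1 H
  atom 6: C, bond orders sum to 3 (valence 4) → 1 H
  atom 7: C, bond orders sum to 2 (valence 4) → 2 H
  atom 8: C, bond orders sum to 1 (valence 4) → 3 H
  atom 9: O, bond orders sum to 2 (valence 2) → 0 H
  atom 10: C, bond orders sum to 1 (valence 4) → 3 H
  atom 11: C, bond orders sum to 3 (valence 4) → 1 H
  atom 12: O, bond orders sum to 1 (valence 2) → 1 H
  atom 13: C, bond orders sum to 3 (valence 4) → 1 H
  atom 14: C, bond orders sum to 1 (valence 4) → 3 H
  atom 15: O, bond orders sum to 2 (valence 2) → 0 H
  atom 16: C, bond orders sum to 1 (valence 4) → 3 H
Totals → C:10, H:19, F:3, O:3.
In Hill order: C10H19F3O3.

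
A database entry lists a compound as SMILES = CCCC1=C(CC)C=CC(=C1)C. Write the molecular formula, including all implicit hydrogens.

Walk through each heavy atom and fill implicit hydrogens from standard valence (C 4, N 3, O 2, S 2, halogen 1):
  atom 1: C, bond orders sum to 1 (valence 4) → 3 H
  atom 2: C, bond orders sum to 2 (valence 4) → 2 H
  atom 3: C, bond orders sum to 2 (valence 4) → 2 H
  atom 4: C, bond orders sum to 4 (valence 4) → 0 H
  atom 5: C, bond orders sum to 4 (valence 4) → 0 H
  atom 6: C, bond orders sum to 2 (valence 4) → 2 H
  atom 7: C, bond orders sum to 1 (valence 4) → 3 H
  atom 8: C, bond orders sum to 3 (valence 4) → 1 H
  atom 9: C, bond orders sum to 3 (valence 4) → 1 H
  atom 10: C, bond orders sum to 4 (valence 4) → 0 H
  atom 11: C, bond orders sum to 3 (valence 4) → 1 H
  atom 12: C, bond orders sum to 1 (valence 4) → 3 H
Totals → C:12, H:18.

C12H18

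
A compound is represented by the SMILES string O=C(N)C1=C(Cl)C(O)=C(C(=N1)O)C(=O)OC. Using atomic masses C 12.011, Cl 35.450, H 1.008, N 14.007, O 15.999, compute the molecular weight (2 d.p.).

246.60 g/mol

First, the molecular formula is C8H7ClN2O5 (counting implicit H from valence).
  C: 8 × 12.011 = 96.088
  Cl: 1 × 35.450 = 35.450
  H: 7 × 1.008 = 7.056
  N: 2 × 14.007 = 28.014
  O: 5 × 15.999 = 79.995
Sum: 8×12.011 + 1×35.450 + 7×1.008 + 2×14.007 + 5×15.999 = 246.603 → 246.60 g/mol.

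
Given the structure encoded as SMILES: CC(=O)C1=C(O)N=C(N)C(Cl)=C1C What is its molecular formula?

C8H9ClN2O2

Walk through each heavy atom and fill implicit hydrogens from standard valence (C 4, N 3, O 2, S 2, halogen 1):
  atom 1: C, bond orders sum to 1 (valence 4) → 3 H
  atom 2: C, bond orders sum to 4 (valence 4) → 0 H
  atom 3: O, bond orders sum to 2 (valence 2) → 0 H
  atom 4: C, bond orders sum to 4 (valence 4) → 0 H
  atom 5: C, bond orders sum to 4 (valence 4) → 0 H
  atom 6: O, bond orders sum to 1 (valence 2) → 1 H
  atom 7: N, bond orders sum to 3 (valence 3) → 0 H
  atom 8: C, bond orders sum to 4 (valence 4) → 0 H
  atom 9: N, bond orders sum to 1 (valence 3) → 2 H
  atom 10: C, bond orders sum to 4 (valence 4) → 0 H
  atom 11: Cl (halogen, monovalent) → 0 H
  atom 12: C, bond orders sum to 4 (valence 4) → 0 H
  atom 13: C, bond orders sum to 1 (valence 4) → 3 H
Totals → C:8, H:9, Cl:1, N:2, O:2.
In Hill order: C8H9ClN2O2.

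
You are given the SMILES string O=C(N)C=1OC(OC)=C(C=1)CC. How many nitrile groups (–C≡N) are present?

0

Scan the SMILES for the nitrile motif — none present.
Groups that are present: 1 amide, 1 ether.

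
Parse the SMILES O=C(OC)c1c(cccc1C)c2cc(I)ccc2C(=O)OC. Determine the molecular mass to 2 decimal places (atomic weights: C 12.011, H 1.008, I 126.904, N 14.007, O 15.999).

First, the molecular formula is C17H15IO4 (counting implicit H from valence).
  C: 17 × 12.011 = 204.187
  H: 15 × 1.008 = 15.120
  I: 1 × 126.904 = 126.904
  O: 4 × 15.999 = 63.996
Sum: 17×12.011 + 15×1.008 + 1×126.904 + 4×15.999 = 410.207 → 410.21 g/mol.

410.21 g/mol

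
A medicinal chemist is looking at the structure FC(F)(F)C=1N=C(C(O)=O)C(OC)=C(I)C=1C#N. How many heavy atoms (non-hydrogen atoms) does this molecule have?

18

Every atom symbol written in the SMILES (organic subset) is one heavy atom; implicit H are not written.
Heavy atoms by element → C:9, F:3, I:1, N:2, O:3.
Total: 18.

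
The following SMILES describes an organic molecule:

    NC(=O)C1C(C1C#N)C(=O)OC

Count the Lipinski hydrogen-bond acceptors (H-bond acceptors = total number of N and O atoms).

N atoms: 2; O atoms: 3.
Lipinski HBA = 2 + 3 = 5.

5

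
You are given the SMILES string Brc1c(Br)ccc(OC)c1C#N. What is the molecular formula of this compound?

Walk through each heavy atom and fill implicit hydrogens from standard valence (C 4, N 3, O 2, S 2, halogen 1); for lowercase aromatic atoms, an aromatic c carries 1 H when it has two neighbours and 0 H with three, and aromatic n carries 0 H:
  atom 1: Br (halogen, monovalent) → 0 H
  atom 2: aromatic c, 3 neighbours → 0 H
  atom 3: aromatic c, 3 neighbours → 0 H
  atom 4: Br (halogen, monovalent) → 0 H
  atom 5: aromatic c, 2 neighbours → 1 H
  atom 6: aromatic c, 2 neighbours → 1 H
  atom 7: aromatic c, 3 neighbours → 0 H
  atom 8: O, bond orders sum to 2 (valence 2) → 0 H
  atom 9: C, bond orders sum to 1 (valence 4) → 3 H
  atom 10: aromatic c, 3 neighbours → 0 H
  atom 11: C, bond orders sum to 4 (valence 4) → 0 H
  atom 12: N, bond orders sum to 3 (valence 3) → 0 H
Totals → C:8, H:5, Br:2, N:1, O:1.

C8H5Br2NO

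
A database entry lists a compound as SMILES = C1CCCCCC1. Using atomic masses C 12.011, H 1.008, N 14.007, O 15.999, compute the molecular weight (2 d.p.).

98.19 g/mol

First, the molecular formula is C7H14 (counting implicit H from valence).
  C: 7 × 12.011 = 84.077
  H: 14 × 1.008 = 14.112
Sum: 7×12.011 + 14×1.008 = 98.189 → 98.19 g/mol.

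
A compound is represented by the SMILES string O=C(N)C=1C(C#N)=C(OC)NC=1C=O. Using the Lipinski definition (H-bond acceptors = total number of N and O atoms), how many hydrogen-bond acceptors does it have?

N atoms: 3; O atoms: 3.
Lipinski HBA = 3 + 3 = 6.

6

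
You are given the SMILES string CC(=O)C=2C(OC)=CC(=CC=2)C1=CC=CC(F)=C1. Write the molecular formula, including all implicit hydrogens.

Walk through each heavy atom and fill implicit hydrogens from standard valence (C 4, N 3, O 2, S 2, halogen 1):
  atom 1: C, bond orders sum to 1 (valence 4) → 3 H
  atom 2: C, bond orders sum to 4 (valence 4) → 0 H
  atom 3: O, bond orders sum to 2 (valence 2) → 0 H
  atom 4: C, bond orders sum to 4 (valence 4) → 0 H
  atom 5: C, bond orders sum to 4 (valence 4) → 0 H
  atom 6: O, bond orders sum to 2 (valence 2) → 0 H
  atom 7: C, bond orders sum to 1 (valence 4) → 3 H
  atom 8: C, bond orders sum to 3 (valence 4) → 1 H
  atom 9: C, bond orders sum to 4 (valence 4) → 0 H
  atom 10: C, bond orders sum to 3 (valence 4) → 1 H
  atom 11: C, bond orders sum to 3 (valence 4) → 1 H
  atom 12: C, bond orders sum to 4 (valence 4) → 0 H
  atom 13: C, bond orders sum to 3 (valence 4) → 1 H
  atom 14: C, bond orders sum to 3 (valence 4) → 1 H
  atom 15: C, bond orders sum to 3 (valence 4) → 1 H
  atom 16: C, bond orders sum to 4 (valence 4) → 0 H
  atom 17: F (halogen, monovalent) → 0 H
  atom 18: C, bond orders sum to 3 (valence 4) → 1 H
Totals → C:15, H:13, F:1, O:2.

C15H13FO2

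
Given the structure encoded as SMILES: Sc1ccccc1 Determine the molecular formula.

Walk through each heavy atom and fill implicit hydrogens from standard valence (C 4, N 3, O 2, S 2, halogen 1); for lowercase aromatic atoms, an aromatic c carries 1 H when it has two neighbours and 0 H with three, and aromatic n carries 0 H:
  atom 1: S, bond orders sum to 1 (valence 2) → 1 H
  atom 2: aromatic c, 3 neighbours → 0 H
  atom 3: aromatic c, 2 neighbours → 1 H
  atom 4: aromatic c, 2 neighbours → 1 H
  atom 5: aromatic c, 2 neighbours → 1 H
  atom 6: aromatic c, 2 neighbours → 1 H
  atom 7: aromatic c, 2 neighbours → 1 H
Totals → C:6, H:6, S:1.

C6H6S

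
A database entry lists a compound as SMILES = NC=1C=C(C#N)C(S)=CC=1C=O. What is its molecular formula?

C8H6N2OS

Walk through each heavy atom and fill implicit hydrogens from standard valence (C 4, N 3, O 2, S 2, halogen 1):
  atom 1: N, bond orders sum to 1 (valence 3) → 2 H
  atom 2: C, bond orders sum to 4 (valence 4) → 0 H
  atom 3: C, bond orders sum to 3 (valence 4) → 1 H
  atom 4: C, bond orders sum to 4 (valence 4) → 0 H
  atom 5: C, bond orders sum to 4 (valence 4) → 0 H
  atom 6: N, bond orders sum to 3 (valence 3) → 0 H
  atom 7: C, bond orders sum to 4 (valence 4) → 0 H
  atom 8: S, bond orders sum to 1 (valence 2) → 1 H
  atom 9: C, bond orders sum to 3 (valence 4) → 1 H
  atom 10: C, bond orders sum to 4 (valence 4) → 0 H
  atom 11: C, bond orders sum to 3 (valence 4) → 1 H
  atom 12: O, bond orders sum to 2 (valence 2) → 0 H
Totals → C:8, H:6, N:2, O:1, S:1.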